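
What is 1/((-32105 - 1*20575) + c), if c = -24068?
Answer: -1/76748 ≈ -1.3030e-5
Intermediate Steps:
1/((-32105 - 1*20575) + c) = 1/((-32105 - 1*20575) - 24068) = 1/((-32105 - 20575) - 24068) = 1/(-52680 - 24068) = 1/(-76748) = -1/76748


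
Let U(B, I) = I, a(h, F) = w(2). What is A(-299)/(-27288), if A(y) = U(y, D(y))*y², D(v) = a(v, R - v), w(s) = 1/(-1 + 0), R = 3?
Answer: 89401/27288 ≈ 3.2762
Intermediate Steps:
w(s) = -1 (w(s) = 1/(-1) = -1)
a(h, F) = -1
D(v) = -1
A(y) = -y²
A(-299)/(-27288) = -1*(-299)²/(-27288) = -1*89401*(-1/27288) = -89401*(-1/27288) = 89401/27288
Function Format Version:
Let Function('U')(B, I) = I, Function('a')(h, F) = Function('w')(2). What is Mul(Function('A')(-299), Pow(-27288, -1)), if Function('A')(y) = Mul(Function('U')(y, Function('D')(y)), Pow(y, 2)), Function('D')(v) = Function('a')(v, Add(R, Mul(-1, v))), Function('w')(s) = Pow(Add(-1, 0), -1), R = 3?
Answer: Rational(89401, 27288) ≈ 3.2762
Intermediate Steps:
Function('w')(s) = -1 (Function('w')(s) = Pow(-1, -1) = -1)
Function('a')(h, F) = -1
Function('D')(v) = -1
Function('A')(y) = Mul(-1, Pow(y, 2))
Mul(Function('A')(-299), Pow(-27288, -1)) = Mul(Mul(-1, Pow(-299, 2)), Pow(-27288, -1)) = Mul(Mul(-1, 89401), Rational(-1, 27288)) = Mul(-89401, Rational(-1, 27288)) = Rational(89401, 27288)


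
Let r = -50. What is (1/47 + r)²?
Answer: 5517801/2209 ≈ 2497.9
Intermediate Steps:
(1/47 + r)² = (1/47 - 50)² = (-2349/47)² = 5517801/2209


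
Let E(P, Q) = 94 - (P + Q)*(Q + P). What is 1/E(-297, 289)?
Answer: 1/30 ≈ 0.033333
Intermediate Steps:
E(P, Q) = 94 - (P + Q)**2 (E(P, Q) = 94 - (P + Q)*(P + Q) = 94 - (P + Q)**2)
1/E(-297, 289) = 1/(94 - (-297 + 289)**2) = 1/(94 - 1*(-8)**2) = 1/(94 - 1*64) = 1/(94 - 64) = 1/30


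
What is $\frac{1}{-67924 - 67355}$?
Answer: $- \frac{1}{135279} \approx -7.3921 \cdot 10^{-6}$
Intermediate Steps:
$\frac{1}{-67924 - 67355} = \frac{1}{-135279} = - \frac{1}{135279}$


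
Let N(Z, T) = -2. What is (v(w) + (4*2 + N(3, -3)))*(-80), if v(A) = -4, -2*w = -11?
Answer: -160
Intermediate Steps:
w = 11/2 (w = -½*(-11) = 11/2 ≈ 5.5000)
(v(w) + (4*2 + N(3, -3)))*(-80) = (-4 + (4*2 - 2))*(-80) = (-4 + (8 - 2))*(-80) = (-4 + 6)*(-80) = 2*(-80) = -160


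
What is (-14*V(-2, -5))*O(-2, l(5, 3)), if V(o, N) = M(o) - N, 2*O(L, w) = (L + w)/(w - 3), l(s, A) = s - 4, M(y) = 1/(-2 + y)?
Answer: -133/8 ≈ -16.625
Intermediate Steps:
l(s, A) = -4 + s
O(L, w) = (L + w)/(2*(-3 + w)) (O(L, w) = ((L + w)/(w - 3))/2 = ((L + w)/(-3 + w))/2 = (L + w)/(2*(-3 + w)))
V(o, N) = 1/(-2 + o) - N
(-14*V(-2, -5))*O(-2, l(5, 3)) = (-14*(1 - 1*(-5)*(-2 - 2))/(-2 - 2))*((-2 + (-4 + 5))/(2*(-3 + (-4 + 5)))) = (-14*(1 - 1*(-5)*(-4))/(-4))*((-2 + 1)/(2*(-3 + 1))) = (-(-7)*(1 - 20)/2)*((½)*(-1)/(-2)) = (-(-7)*(-19)/2)*((½)*(-½)*(-1)) = -14*19/4*(¼) = -133/2*¼ = -133/8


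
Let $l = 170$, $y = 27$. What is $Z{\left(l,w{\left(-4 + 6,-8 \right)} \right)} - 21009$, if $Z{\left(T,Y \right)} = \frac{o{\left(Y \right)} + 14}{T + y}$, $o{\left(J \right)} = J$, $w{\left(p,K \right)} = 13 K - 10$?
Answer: $- \frac{4138873}{197} \approx -21010.0$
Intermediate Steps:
$w{\left(p,K \right)} = -10 + 13 K$
$Z{\left(T,Y \right)} = \frac{14 + Y}{27 + T}$ ($Z{\left(T,Y \right)} = \frac{Y + 14}{T + 27} = \frac{14 + Y}{27 + T}$)
$Z{\left(l,w{\left(-4 + 6,-8 \right)} \right)} - 21009 = \frac{14 + \left(-10 + 13 \left(-8\right)\right)}{27 + 170} - 21009 = \frac{14 - 114}{197} - 21009 = \frac{1}{197} \left(-100\right) - 21009 = - \frac{100}{197} - 21009 = - \frac{4138873}{197}$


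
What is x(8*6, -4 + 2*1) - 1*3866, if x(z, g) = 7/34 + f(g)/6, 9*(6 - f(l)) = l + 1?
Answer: -1773932/459 ≈ -3864.8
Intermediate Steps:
f(l) = 53/9 - l/9 (f(l) = 6 - (l + 1)/9 = 6 - (1 + l)/9 = 6 + (-⅑ - l/9) = 53/9 - l/9)
x(z, g) = 545/459 - g/54 (x(z, g) = 7/34 + (53/9 - g/9)/6 = 7*(1/34) + (53/9 - g/9)*(⅙) = 7/34 + (53/54 - g/54) = 545/459 - g/54)
x(8*6, -4 + 2*1) - 1*3866 = (545/459 - (-4 + 2*1)/54) - 1*3866 = (545/459 - (-4 + 2)/54) - 3866 = (545/459 - 1/54*(-2)) - 3866 = (545/459 + 1/27) - 3866 = 562/459 - 3866 = -1773932/459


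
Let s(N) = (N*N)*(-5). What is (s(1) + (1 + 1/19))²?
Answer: 5625/361 ≈ 15.582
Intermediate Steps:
s(N) = -5*N² (s(N) = N²*(-5) = -5*N²)
(s(1) + (1 + 1/19))² = (-5*1² + (1 + 1/19))² = (-5*1 + (1 + 1/19))² = (-5 + 20/19)² = (-75/19)² = 5625/361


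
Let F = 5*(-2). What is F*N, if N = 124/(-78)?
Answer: 620/39 ≈ 15.897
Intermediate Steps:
N = -62/39 (N = 124*(-1/78) = -62/39 ≈ -1.5897)
F = -10
F*N = -10*(-62/39) = 620/39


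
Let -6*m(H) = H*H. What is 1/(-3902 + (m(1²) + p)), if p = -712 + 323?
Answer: -6/25747 ≈ -0.00023304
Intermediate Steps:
m(H) = -H²/6 (m(H) = -H*H/6 = -H²/6)
p = -389
1/(-3902 + (m(1²) + p)) = 1/(-3902 + (-(1²)²/6 - 389)) = 1/(-3902 + (-⅙*1² - 389)) = 1/(-3902 + (-⅙*1 - 389)) = 1/(-3902 + (-⅙ - 389)) = 1/(-3902 - 2335/6) = 1/(-25747/6) = -6/25747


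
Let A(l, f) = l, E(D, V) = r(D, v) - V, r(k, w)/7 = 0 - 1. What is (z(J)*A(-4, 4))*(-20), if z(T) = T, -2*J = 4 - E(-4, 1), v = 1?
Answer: -480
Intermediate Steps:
r(k, w) = -7 (r(k, w) = 7*(0 - 1) = 7*(-1) = -7)
E(D, V) = -7 - V
J = -6 (J = -(4 - (-7 - 1*1))/2 = -(4 - (-7 - 1))/2 = -(4 - 1*(-8))/2 = -(4 + 8)/2 = -1/2*12 = -6)
(z(J)*A(-4, 4))*(-20) = -6*(-4)*(-20) = 24*(-20) = -480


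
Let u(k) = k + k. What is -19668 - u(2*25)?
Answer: -19768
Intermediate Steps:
u(k) = 2*k
-19668 - u(2*25) = -19668 - 2*2*25 = -19668 - 2*50 = -19668 - 1*100 = -19668 - 100 = -19768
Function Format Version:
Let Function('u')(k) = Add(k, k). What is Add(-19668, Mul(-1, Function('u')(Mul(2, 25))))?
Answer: -19768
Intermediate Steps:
Function('u')(k) = Mul(2, k)
Add(-19668, Mul(-1, Function('u')(Mul(2, 25)))) = Add(-19668, Mul(-1, Mul(2, Mul(2, 25)))) = Add(-19668, Mul(-1, Mul(2, 50))) = Add(-19668, Mul(-1, 100)) = Add(-19668, -100) = -19768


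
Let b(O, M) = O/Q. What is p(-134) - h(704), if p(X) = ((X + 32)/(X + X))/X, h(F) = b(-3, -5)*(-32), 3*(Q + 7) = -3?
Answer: 215421/17956 ≈ 11.997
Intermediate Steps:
Q = -8 (Q = -7 + (⅓)*(-3) = -7 - 1 = -8)
b(O, M) = -O/8 (b(O, M) = O/(-8) = O*(-⅛) = -O/8)
h(F) = -12 (h(F) = -⅛*(-3)*(-32) = (3/8)*(-32) = -12)
p(X) = (32 + X)/(2*X²) (p(X) = ((32 + X)/((2*X)))/X = ((32 + X)*(1/(2*X)))/X = ((32 + X)/(2*X))/X = (32 + X)/(2*X²))
p(-134) - h(704) = (½)*(32 - 134)/(-134)² - 1*(-12) = (½)*(1/17956)*(-102) + 12 = -51/17956 + 12 = 215421/17956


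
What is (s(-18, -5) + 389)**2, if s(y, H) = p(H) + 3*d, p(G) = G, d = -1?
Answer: 145161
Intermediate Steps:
s(y, H) = -3 + H (s(y, H) = H + 3*(-1) = H - 3 = -3 + H)
(s(-18, -5) + 389)**2 = ((-3 - 5) + 389)**2 = (-8 + 389)**2 = 381**2 = 145161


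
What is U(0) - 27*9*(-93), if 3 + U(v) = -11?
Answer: 22585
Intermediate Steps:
U(v) = -14 (U(v) = -3 - 11 = -14)
U(0) - 27*9*(-93) = -14 - 27*9*(-93) = -14 - 243*(-93) = -14 + 22599 = 22585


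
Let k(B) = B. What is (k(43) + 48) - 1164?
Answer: -1073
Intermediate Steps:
(k(43) + 48) - 1164 = (43 + 48) - 1164 = 91 - 1164 = -1073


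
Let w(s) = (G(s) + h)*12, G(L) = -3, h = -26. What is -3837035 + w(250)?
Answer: -3837383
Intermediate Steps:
w(s) = -348 (w(s) = (-3 - 26)*12 = -29*12 = -348)
-3837035 + w(250) = -3837035 - 348 = -3837383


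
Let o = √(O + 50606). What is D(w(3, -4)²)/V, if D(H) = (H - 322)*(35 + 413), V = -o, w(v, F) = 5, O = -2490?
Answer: 66528*√12029/12029 ≈ 606.58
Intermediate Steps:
o = 2*√12029 (o = √(-2490 + 50606) = √48116 = 2*√12029 ≈ 219.35)
V = -2*√12029 ≈ -219.35
D(H) = -144256 + 448*H (D(H) = (-322 + H)*448 = -144256 + 448*H)
D(w(3, -4)²)/V = (-144256 + 448*5²)/((-2*√12029)) = (-144256 + 448*25)*(-√12029/24058) = (-144256 + 11200)*(-√12029/24058) = -(-66528)*√12029/12029 = 66528*√12029/12029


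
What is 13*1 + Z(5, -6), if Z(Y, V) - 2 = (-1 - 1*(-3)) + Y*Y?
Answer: 42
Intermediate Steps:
Z(Y, V) = 4 + Y² (Z(Y, V) = 2 + ((-1 - 1*(-3)) + Y*Y) = 2 + ((-1 + 3) + Y²) = 2 + (2 + Y²) = 4 + Y²)
13*1 + Z(5, -6) = 13*1 + (4 + 5²) = 13 + (4 + 25) = 13 + 29 = 42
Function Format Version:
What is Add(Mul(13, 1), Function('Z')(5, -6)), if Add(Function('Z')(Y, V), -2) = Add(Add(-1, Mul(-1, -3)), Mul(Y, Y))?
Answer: 42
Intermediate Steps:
Function('Z')(Y, V) = Add(4, Pow(Y, 2)) (Function('Z')(Y, V) = Add(2, Add(Add(-1, Mul(-1, -3)), Mul(Y, Y))) = Add(2, Add(Add(-1, 3), Pow(Y, 2))) = Add(2, Add(2, Pow(Y, 2))) = Add(4, Pow(Y, 2)))
Add(Mul(13, 1), Function('Z')(5, -6)) = Add(Mul(13, 1), Add(4, Pow(5, 2))) = Add(13, Add(4, 25)) = Add(13, 29) = 42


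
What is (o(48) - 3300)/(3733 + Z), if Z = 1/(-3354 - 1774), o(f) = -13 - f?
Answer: -17235208/19142823 ≈ -0.90035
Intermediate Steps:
Z = -1/5128 (Z = 1/(-5128) = -1/5128 ≈ -0.00019501)
(o(48) - 3300)/(3733 + Z) = ((-13 - 1*48) - 3300)/(3733 - 1/5128) = ((-13 - 48) - 3300)/(19142823/5128) = (-61 - 3300)*(5128/19142823) = -3361*5128/19142823 = -17235208/19142823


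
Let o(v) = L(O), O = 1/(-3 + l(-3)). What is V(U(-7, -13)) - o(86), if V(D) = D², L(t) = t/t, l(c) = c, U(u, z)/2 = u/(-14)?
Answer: 0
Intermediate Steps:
U(u, z) = -u/7 (U(u, z) = 2*(u/(-14)) = 2*(u*(-1/14)) = 2*(-u/14) = -u/7)
O = -⅙ (O = 1/(-3 - 3) = 1/(-6) = -⅙ ≈ -0.16667)
L(t) = 1
o(v) = 1
V(U(-7, -13)) - o(86) = (-⅐*(-7))² - 1*1 = 1² - 1 = 1 - 1 = 0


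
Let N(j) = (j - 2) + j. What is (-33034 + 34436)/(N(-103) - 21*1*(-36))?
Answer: 701/274 ≈ 2.5584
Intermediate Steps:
N(j) = -2 + 2*j (N(j) = (-2 + j) + j = -2 + 2*j)
(-33034 + 34436)/(N(-103) - 21*1*(-36)) = (-33034 + 34436)/((-2 + 2*(-103)) - 21*1*(-36)) = 1402/((-2 - 206) - 21*(-36)) = 1402/(-208 + 756) = 1402/548 = 1402*(1/548) = 701/274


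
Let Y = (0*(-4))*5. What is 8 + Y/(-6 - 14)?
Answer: 8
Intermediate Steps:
Y = 0 (Y = 0*5 = 0)
8 + Y/(-6 - 14) = 8 + 0/(-6 - 14) = 8 + 0/(-20) = 8 + 0*(-1/20) = 8 + 0 = 8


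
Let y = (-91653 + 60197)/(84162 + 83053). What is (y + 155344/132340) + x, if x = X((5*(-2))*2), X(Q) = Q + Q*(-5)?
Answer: 89607580396/1106461655 ≈ 80.986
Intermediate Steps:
X(Q) = -4*Q (X(Q) = Q - 5*Q = -4*Q)
x = 80 (x = -4*5*(-2)*2 = -(-40)*2 = -4*(-20) = 80)
y = -31456/167215 ≈ -0.18812
(y + 155344/132340) + x = (-31456/167215 + 155344/132340) + 80 = (-31456/167215 + 155344*(1/132340)) + 80 = (-31456/167215 + 38836/33085) + 80 = 1090647996/1106461655 + 80 = 89607580396/1106461655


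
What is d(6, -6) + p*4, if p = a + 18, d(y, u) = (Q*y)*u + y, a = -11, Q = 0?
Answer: 34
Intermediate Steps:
d(y, u) = y (d(y, u) = (0*y)*u + y = 0*u + y = 0 + y = y)
p = 7 (p = -11 + 18 = 7)
d(6, -6) + p*4 = 6 + 7*4 = 6 + 28 = 34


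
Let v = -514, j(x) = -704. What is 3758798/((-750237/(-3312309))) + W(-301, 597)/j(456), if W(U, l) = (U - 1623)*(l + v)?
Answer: 31757722173307/1913648 ≈ 1.6595e+7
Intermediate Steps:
W(U, l) = (-1623 + U)*(-514 + l) (W(U, l) = (U - 1623)*(l - 514) = (-1623 + U)*(-514 + l))
3758798/((-750237/(-3312309))) + W(-301, 597)/j(456) = 3758798/((-750237/(-3312309))) + (834222 - 1623*597 - 514*(-301) - 301*597)/(-704) = 3758798/((-750237*(-1/3312309))) + (834222 - 968931 + 154714 - 179697)*(-1/704) = 3758798/(250079/1104103) - 159692*(-1/704) = 3758798*(1104103/250079) + 39923/176 = 180439136878/10873 + 39923/176 = 31757722173307/1913648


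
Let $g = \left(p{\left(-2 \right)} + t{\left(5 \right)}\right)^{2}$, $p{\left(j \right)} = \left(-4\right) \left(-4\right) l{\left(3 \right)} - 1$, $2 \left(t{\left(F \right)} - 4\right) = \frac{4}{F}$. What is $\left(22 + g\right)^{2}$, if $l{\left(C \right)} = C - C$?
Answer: $\frac{703921}{625} \approx 1126.3$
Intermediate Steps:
$t{\left(F \right)} = 4 + \frac{2}{F}$ ($t{\left(F \right)} = 4 + \frac{4 \frac{1}{F}}{2} = 4 + \frac{2}{F}$)
$l{\left(C \right)} = 0$
$p{\left(j \right)} = -1$ ($p{\left(j \right)} = \left(-4\right) \left(-4\right) 0 - 1 = 16 \cdot 0 - 1 = 0 - 1 = -1$)
$g = \frac{289}{25}$ ($g = \left(-1 + \left(4 + \frac{2}{5}\right)\right)^{2} = \left(-1 + \frac{22}{5}\right)^{2} = \left(\frac{17}{5}\right)^{2} = \frac{289}{25} \approx 11.56$)
$\left(22 + g\right)^{2} = \left(22 + \frac{289}{25}\right)^{2} = \left(\frac{839}{25}\right)^{2} = \frac{703921}{625}$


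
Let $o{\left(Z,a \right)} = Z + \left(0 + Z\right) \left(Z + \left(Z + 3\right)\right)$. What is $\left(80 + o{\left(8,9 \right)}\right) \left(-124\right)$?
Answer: $-29760$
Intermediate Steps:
$o{\left(Z,a \right)} = Z + Z \left(3 + 2 Z\right)$ ($o{\left(Z,a \right)} = Z + Z \left(Z + \left(3 + Z\right)\right) = Z + Z \left(3 + 2 Z\right)$)
$\left(80 + o{\left(8,9 \right)}\right) \left(-124\right) = \left(80 + 2 \cdot 8 \left(2 + 8\right)\right) \left(-124\right) = \left(80 + 2 \cdot 8 \cdot 10\right) \left(-124\right) = \left(80 + 160\right) \left(-124\right) = 240 \left(-124\right) = -29760$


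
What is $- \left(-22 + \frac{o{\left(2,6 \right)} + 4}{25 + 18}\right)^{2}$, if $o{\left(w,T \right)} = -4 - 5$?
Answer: $- \frac{904401}{1849} \approx -489.13$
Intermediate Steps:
$o{\left(w,T \right)} = -9$ ($o{\left(w,T \right)} = -4 - 5 = -9$)
$- \left(-22 + \frac{o{\left(2,6 \right)} + 4}{25 + 18}\right)^{2} = - \left(-22 + \frac{-9 + 4}{25 + 18}\right)^{2} = - \left(-22 - \frac{5}{43}\right)^{2} = - \left(- \frac{951}{43}\right)^{2} = \left(-1\right) \frac{904401}{1849} = - \frac{904401}{1849}$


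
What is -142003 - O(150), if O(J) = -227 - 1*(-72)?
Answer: -141848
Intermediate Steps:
O(J) = -155 (O(J) = -227 + 72 = -155)
-142003 - O(150) = -142003 - 1*(-155) = -142003 + 155 = -141848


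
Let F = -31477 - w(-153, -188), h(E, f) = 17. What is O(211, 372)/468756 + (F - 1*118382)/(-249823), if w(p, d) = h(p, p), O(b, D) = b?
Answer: 789977381/1315798092 ≈ 0.60038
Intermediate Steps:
w(p, d) = 17
F = -31494 (F = -31477 - 1*17 = -31477 - 17 = -31494)
O(211, 372)/468756 + (F - 1*118382)/(-249823) = 211/468756 + (-31494 - 1*118382)/(-249823) = 211*(1/468756) + (-31494 - 118382)*(-1/249823) = 211/468756 - 149876*(-1/249823) = 211/468756 + 1684/2807 = 789977381/1315798092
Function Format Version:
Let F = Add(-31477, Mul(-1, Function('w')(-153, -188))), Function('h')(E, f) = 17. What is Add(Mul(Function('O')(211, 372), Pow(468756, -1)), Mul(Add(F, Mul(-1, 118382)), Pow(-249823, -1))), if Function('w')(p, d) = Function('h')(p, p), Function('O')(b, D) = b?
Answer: Rational(789977381, 1315798092) ≈ 0.60038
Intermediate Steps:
Function('w')(p, d) = 17
F = -31494 (F = Add(-31477, Mul(-1, 17)) = Add(-31477, -17) = -31494)
Add(Mul(Function('O')(211, 372), Pow(468756, -1)), Mul(Add(F, Mul(-1, 118382)), Pow(-249823, -1))) = Add(Mul(211, Pow(468756, -1)), Mul(Add(-31494, Mul(-1, 118382)), Pow(-249823, -1))) = Add(Mul(211, Rational(1, 468756)), Mul(Add(-31494, -118382), Rational(-1, 249823))) = Add(Rational(211, 468756), Mul(-149876, Rational(-1, 249823))) = Add(Rational(211, 468756), Rational(1684, 2807)) = Rational(789977381, 1315798092)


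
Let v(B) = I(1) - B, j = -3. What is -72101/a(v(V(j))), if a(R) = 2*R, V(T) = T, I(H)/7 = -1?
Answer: 72101/8 ≈ 9012.6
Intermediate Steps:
I(H) = -7 (I(H) = 7*(-1) = -7)
v(B) = -7 - B
-72101/a(v(V(j))) = -72101*1/(2*(-7 - 1*(-3))) = -72101*1/(2*(-7 + 3)) = -72101/(2*(-4)) = -72101/(-8) = -72101*(-1/8) = 72101/8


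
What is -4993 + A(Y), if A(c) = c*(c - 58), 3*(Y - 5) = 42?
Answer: -5734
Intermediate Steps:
Y = 19 (Y = 5 + (⅓)*42 = 5 + 14 = 19)
A(c) = c*(-58 + c)
-4993 + A(Y) = -4993 + 19*(-58 + 19) = -4993 + 19*(-39) = -4993 - 741 = -5734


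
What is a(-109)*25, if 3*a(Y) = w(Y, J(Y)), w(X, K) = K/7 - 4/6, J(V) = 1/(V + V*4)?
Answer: -38165/6867 ≈ -5.5577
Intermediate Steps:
J(V) = 1/(5*V) (J(V) = 1/(V + 4*V) = 1/(5*V))
w(X, K) = -⅔ + K/7 (w(X, K) = K*(⅐) - 4*⅙ = K/7 - ⅔ = -⅔ + K/7)
a(Y) = -2/9 + 1/(105*Y) (a(Y) = (-⅔ + (1/(5*Y))/7)/3 = (-⅔ + 1/(35*Y))/3 = -2/9 + 1/(105*Y))
a(-109)*25 = ((1/315)*(3 - 70*(-109))/(-109))*25 = ((1/315)*(-1/109)*(3 + 7630))*25 = ((1/315)*(-1/109)*7633)*25 = -7633/34335*25 = -38165/6867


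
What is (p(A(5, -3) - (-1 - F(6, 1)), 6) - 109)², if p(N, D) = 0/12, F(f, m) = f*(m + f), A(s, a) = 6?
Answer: 11881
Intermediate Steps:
F(f, m) = f*(f + m)
p(N, D) = 0 (p(N, D) = 0*(1/12) = 0)
(p(A(5, -3) - (-1 - F(6, 1)), 6) - 109)² = (0 - 109)² = (-109)² = 11881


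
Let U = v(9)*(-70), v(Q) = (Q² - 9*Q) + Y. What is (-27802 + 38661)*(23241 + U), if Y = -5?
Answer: 256174669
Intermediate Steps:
v(Q) = -5 + Q² - 9*Q (v(Q) = (Q² - 9*Q) - 5 = -5 + Q² - 9*Q)
U = 350 (U = (-5 + 9² - 9*9)*(-70) = (-5 + 81 - 81)*(-70) = -5*(-70) = 350)
(-27802 + 38661)*(23241 + U) = (-27802 + 38661)*(23241 + 350) = 10859*23591 = 256174669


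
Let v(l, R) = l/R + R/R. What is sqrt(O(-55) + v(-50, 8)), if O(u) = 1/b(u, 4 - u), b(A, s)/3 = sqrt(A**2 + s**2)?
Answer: sqrt(-1999999701 + 19518*sqrt(6506))/19518 ≈ 2.2904*I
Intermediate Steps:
b(A, s) = 3*sqrt(A**2 + s**2)
v(l, R) = 1 + l/R (v(l, R) = l/R + 1 = 1 + l/R)
O(u) = 1/(3*sqrt(u**2 + (4 - u)**2))
sqrt(O(-55) + v(-50, 8)) = sqrt(1/(3*sqrt((-55)**2 + (-4 - 55)**2)) + (8 - 50)/8) = sqrt(1/(3*sqrt(3025 + (-59)**2)) + (1/8)*(-42)) = sqrt(1/(3*sqrt(3025 + 3481)) - 21/4) = sqrt(1/(3*sqrt(6506)) - 21/4) = sqrt((sqrt(6506)/6506)/3 - 21/4) = sqrt(sqrt(6506)/19518 - 21/4) = sqrt(-21/4 + sqrt(6506)/19518)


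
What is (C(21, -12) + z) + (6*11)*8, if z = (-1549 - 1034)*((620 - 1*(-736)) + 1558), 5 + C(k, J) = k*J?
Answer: -7526591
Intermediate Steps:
C(k, J) = -5 + J*k (C(k, J) = -5 + k*J = -5 + J*k)
z = -7526862 (z = -2583*((620 + 736) + 1558) = -2583*(1356 + 1558) = -2583*2914 = -7526862)
(C(21, -12) + z) + (6*11)*8 = ((-5 - 12*21) - 7526862) + (6*11)*8 = ((-5 - 252) - 7526862) + 66*8 = (-257 - 7526862) + 528 = -7527119 + 528 = -7526591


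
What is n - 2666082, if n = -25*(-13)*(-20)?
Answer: -2672582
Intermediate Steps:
n = -6500 (n = 325*(-20) = -6500)
n - 2666082 = -6500 - 2666082 = -2672582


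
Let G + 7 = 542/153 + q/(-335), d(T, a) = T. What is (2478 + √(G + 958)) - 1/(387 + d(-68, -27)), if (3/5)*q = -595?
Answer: 790481/319 + 8*√174682735/3417 ≈ 2508.9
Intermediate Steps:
q = -2975/3 (q = (5/3)*(-595) = -2975/3 ≈ -991.67)
G = -5098/10251 (G = -7 + (542/153 - 2975/3/(-335)) = -7 + (542*(1/153) - 2975/3*(-1/335)) = -7 + (542/153 + 595/201) = -7 + 66659/10251 = -5098/10251 ≈ -0.49732)
(2478 + √(G + 958)) - 1/(387 + d(-68, -27)) = (2478 + √(-5098/10251 + 958)) - 1/(387 - 68) = (2478 + √(9815360/10251)) - 1/319 = (2478 + 8*√174682735/3417) - 1*1/319 = (2478 + 8*√174682735/3417) - 1/319 = 790481/319 + 8*√174682735/3417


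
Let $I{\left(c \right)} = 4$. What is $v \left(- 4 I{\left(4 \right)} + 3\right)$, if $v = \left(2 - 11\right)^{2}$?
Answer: $-1053$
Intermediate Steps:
$v = 81$ ($v = \left(-9\right)^{2} = 81$)
$v \left(- 4 I{\left(4 \right)} + 3\right) = 81 \left(\left(-4\right) 4 + 3\right) = 81 \left(-16 + 3\right) = 81 \left(-13\right) = -1053$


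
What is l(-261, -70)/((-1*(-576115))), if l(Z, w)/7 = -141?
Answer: -987/576115 ≈ -0.0017132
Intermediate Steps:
l(Z, w) = -987 (l(Z, w) = 7*(-141) = -987)
l(-261, -70)/((-1*(-576115))) = -987/((-1*(-576115))) = -987/576115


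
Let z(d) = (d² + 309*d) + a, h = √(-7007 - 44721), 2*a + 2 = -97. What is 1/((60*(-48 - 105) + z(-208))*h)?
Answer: I*√3233/391031350 ≈ 1.4541e-7*I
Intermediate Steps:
a = -99/2 (a = -1 + (½)*(-97) = -1 - 97/2 = -99/2 ≈ -49.500)
h = 4*I*√3233 (h = √(-51728) = 4*I*√3233 ≈ 227.44*I)
z(d) = -99/2 + d² + 309*d (z(d) = (d² + 309*d) - 99/2 = -99/2 + d² + 309*d)
1/((60*(-48 - 105) + z(-208))*h) = 1/((60*(-48 - 105) + (-99/2 + (-208)² + 309*(-208)))*((4*I*√3233))) = (-I*√3233/12932)/(60*(-153) + (-99/2 + 43264 - 64272)) = (-I*√3233/12932)/(-9180 - 42115/2) = (-I*√3233/12932)/(-60475/2) = -(-1)*I*√3233/391031350 = I*√3233/391031350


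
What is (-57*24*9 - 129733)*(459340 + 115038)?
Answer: -81587523010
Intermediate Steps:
(-57*24*9 - 129733)*(459340 + 115038) = (-1368*9 - 129733)*574378 = (-12312 - 129733)*574378 = -142045*574378 = -81587523010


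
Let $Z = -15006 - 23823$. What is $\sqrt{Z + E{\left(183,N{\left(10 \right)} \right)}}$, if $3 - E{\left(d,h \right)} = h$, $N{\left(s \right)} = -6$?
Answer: $2 i \sqrt{9705} \approx 197.03 i$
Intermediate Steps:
$Z = -38829$ ($Z = -15006 - 23823 = -38829$)
$E{\left(d,h \right)} = 3 - h$
$\sqrt{Z + E{\left(183,N{\left(10 \right)} \right)}} = \sqrt{-38829 + \left(3 - -6\right)} = \sqrt{-38829 + \left(3 + 6\right)} = \sqrt{-38829 + 9} = \sqrt{-38820} = 2 i \sqrt{9705}$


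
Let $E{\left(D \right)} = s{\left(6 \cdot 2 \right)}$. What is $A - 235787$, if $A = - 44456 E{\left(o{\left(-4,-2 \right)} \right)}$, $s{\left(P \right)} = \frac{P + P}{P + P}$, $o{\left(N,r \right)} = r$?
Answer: $-280243$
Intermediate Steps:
$s{\left(P \right)} = 1$ ($s{\left(P \right)} = \frac{2 P}{2 P} = 2 P \frac{1}{2 P} = 1$)
$E{\left(D \right)} = 1$
$A = -44456$ ($A = \left(-44456\right) 1 = -44456$)
$A - 235787 = -44456 - 235787 = -280243$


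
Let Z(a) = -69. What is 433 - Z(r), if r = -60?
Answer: 502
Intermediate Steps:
433 - Z(r) = 433 - 1*(-69) = 433 + 69 = 502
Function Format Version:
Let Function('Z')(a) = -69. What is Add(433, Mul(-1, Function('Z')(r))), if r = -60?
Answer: 502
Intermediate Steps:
Add(433, Mul(-1, Function('Z')(r))) = Add(433, Mul(-1, -69)) = Add(433, 69) = 502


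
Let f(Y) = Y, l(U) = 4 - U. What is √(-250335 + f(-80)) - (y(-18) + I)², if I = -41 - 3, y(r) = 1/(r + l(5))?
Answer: -700569/361 + I*√250415 ≈ -1940.6 + 500.42*I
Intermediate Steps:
y(r) = 1/(-1 + r) (y(r) = 1/(r + (4 - 1*5)) = 1/(r + (4 - 5)) = 1/(r - 1) = 1/(-1 + r))
I = -44
√(-250335 + f(-80)) - (y(-18) + I)² = √(-250335 - 80) - (1/(-1 - 18) - 44)² = √(-250415) - (1/(-19) - 44)² = I*√250415 - (-1/19 - 44)² = I*√250415 - (-837/19)² = I*√250415 - 1*700569/361 = I*√250415 - 700569/361 = -700569/361 + I*√250415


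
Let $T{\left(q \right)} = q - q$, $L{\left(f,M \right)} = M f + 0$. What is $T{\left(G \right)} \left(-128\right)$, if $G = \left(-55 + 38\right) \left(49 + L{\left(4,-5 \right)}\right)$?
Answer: $0$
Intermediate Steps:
$L{\left(f,M \right)} = M f$
$G = -493$ ($G = \left(-55 + 38\right) \left(49 - 20\right) = - 17 \left(49 - 20\right) = \left(-17\right) 29 = -493$)
$T{\left(q \right)} = 0$
$T{\left(G \right)} \left(-128\right) = 0 \left(-128\right) = 0$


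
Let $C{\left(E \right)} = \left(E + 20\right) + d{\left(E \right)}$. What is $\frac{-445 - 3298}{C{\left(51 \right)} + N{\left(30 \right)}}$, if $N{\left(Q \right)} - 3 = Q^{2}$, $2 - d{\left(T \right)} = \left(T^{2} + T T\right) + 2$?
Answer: $\frac{3743}{4228} \approx 0.88529$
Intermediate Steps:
$d{\left(T \right)} = - 2 T^{2}$ ($d{\left(T \right)} = 2 - \left(\left(T^{2} + T T\right) + 2\right) = 2 - \left(\left(T^{2} + T^{2}\right) + 2\right) = 2 - \left(2 T^{2} + 2\right) = 2 - \left(2 + 2 T^{2}\right) = - 2 T^{2}$)
$C{\left(E \right)} = 20 + E - 2 E^{2}$ ($C{\left(E \right)} = \left(E + 20\right) - 2 E^{2} = \left(20 + E\right) - 2 E^{2} = 20 + E - 2 E^{2}$)
$N{\left(Q \right)} = 3 + Q^{2}$
$\frac{-445 - 3298}{C{\left(51 \right)} + N{\left(30 \right)}} = \frac{-445 - 3298}{\left(20 + 51 - 2 \cdot 51^{2}\right) + \left(3 + 30^{2}\right)} = - \frac{3743}{\left(20 + 51 - 5202\right) + \left(3 + 900\right)} = - \frac{3743}{\left(20 + 51 - 5202\right) + 903} = - \frac{3743}{-5131 + 903} = - \frac{3743}{-4228} = \left(-3743\right) \left(- \frac{1}{4228}\right) = \frac{3743}{4228}$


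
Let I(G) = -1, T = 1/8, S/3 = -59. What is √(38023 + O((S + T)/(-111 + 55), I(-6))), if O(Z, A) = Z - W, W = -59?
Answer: √119435057/56 ≈ 195.15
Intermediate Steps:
S = -177 (S = 3*(-59) = -177)
T = ⅛ ≈ 0.12500
O(Z, A) = 59 + Z (O(Z, A) = Z - 1*(-59) = Z + 59 = 59 + Z)
√(38023 + O((S + T)/(-111 + 55), I(-6))) = √(38023 + (59 + (-177 + ⅛)/(-111 + 55))) = √(38023 + (59 - 1415/8/(-56))) = √(38023 + (59 - 1415/8*(-1/56))) = √(38023 + (59 + 1415/448)) = √(38023 + 27847/448) = √(17062151/448) = √119435057/56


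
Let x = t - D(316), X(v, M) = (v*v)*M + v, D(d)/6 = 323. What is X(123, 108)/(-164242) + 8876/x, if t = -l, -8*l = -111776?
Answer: -13727813521/1306545110 ≈ -10.507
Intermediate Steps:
l = 13972 (l = -⅛*(-111776) = 13972)
D(d) = 1938 (D(d) = 6*323 = 1938)
t = -13972 (t = -1*13972 = -13972)
X(v, M) = v + M*v² (X(v, M) = v²*M + v = M*v² + v = v + M*v²)
x = -15910 (x = -13972 - 1*1938 = -13972 - 1938 = -15910)
X(123, 108)/(-164242) + 8876/x = (123*(1 + 108*123))/(-164242) + 8876/(-15910) = (123*(1 + 13284))*(-1/164242) + 8876*(-1/15910) = (123*13285)*(-1/164242) - 4438/7955 = 1634055*(-1/164242) - 4438/7955 = -1634055/164242 - 4438/7955 = -13727813521/1306545110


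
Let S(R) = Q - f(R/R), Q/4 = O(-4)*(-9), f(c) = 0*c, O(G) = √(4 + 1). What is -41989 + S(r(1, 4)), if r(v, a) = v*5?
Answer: -41989 - 36*√5 ≈ -42070.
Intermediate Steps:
r(v, a) = 5*v
O(G) = √5
f(c) = 0
Q = -36*√5 (Q = 4*(√5*(-9)) = 4*(-9*√5) = -36*√5 ≈ -80.498)
S(R) = -36*√5 (S(R) = -36*√5 - 1*0 = -36*√5 + 0 = -36*√5)
-41989 + S(r(1, 4)) = -41989 - 36*√5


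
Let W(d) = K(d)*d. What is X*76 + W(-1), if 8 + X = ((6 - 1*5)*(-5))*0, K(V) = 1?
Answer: -609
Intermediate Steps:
W(d) = d (W(d) = 1*d = d)
X = -8 (X = -8 + ((6 - 1*5)*(-5))*0 = -8 + ((6 - 5)*(-5))*0 = -8 + (1*(-5))*0 = -8 - 5*0 = -8 + 0 = -8)
X*76 + W(-1) = -8*76 - 1 = -608 - 1 = -609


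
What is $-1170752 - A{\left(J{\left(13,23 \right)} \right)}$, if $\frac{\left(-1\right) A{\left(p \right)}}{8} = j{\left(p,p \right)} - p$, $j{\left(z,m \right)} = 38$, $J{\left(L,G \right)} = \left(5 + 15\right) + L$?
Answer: $-1170712$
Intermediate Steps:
$J{\left(L,G \right)} = 20 + L$
$A{\left(p \right)} = -304 + 8 p$ ($A{\left(p \right)} = - 8 \left(38 - p\right) = -304 + 8 p$)
$-1170752 - A{\left(J{\left(13,23 \right)} \right)} = -1170752 - \left(-304 + 8 \left(20 + 13\right)\right) = -1170752 - \left(-304 + 8 \cdot 33\right) = -1170752 - \left(-304 + 264\right) = -1170752 - -40 = -1170752 + 40 = -1170712$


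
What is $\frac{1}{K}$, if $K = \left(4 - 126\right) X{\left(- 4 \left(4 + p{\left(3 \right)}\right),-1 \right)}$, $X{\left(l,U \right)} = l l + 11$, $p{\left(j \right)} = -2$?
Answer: $- \frac{1}{9150} \approx -0.00010929$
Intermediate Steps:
$X{\left(l,U \right)} = 11 + l^{2}$ ($X{\left(l,U \right)} = l^{2} + 11 = 11 + l^{2}$)
$K = -9150$ ($K = \left(4 - 126\right) \left(11 + \left(- 4 \left(4 - 2\right)\right)^{2}\right) = - 122 \left(11 + \left(\left(-4\right) 2\right)^{2}\right) = - 122 \left(11 + \left(-8\right)^{2}\right) = - 122 \left(11 + 64\right) = \left(-122\right) 75 = -9150$)
$\frac{1}{K} = \frac{1}{-9150} = - \frac{1}{9150}$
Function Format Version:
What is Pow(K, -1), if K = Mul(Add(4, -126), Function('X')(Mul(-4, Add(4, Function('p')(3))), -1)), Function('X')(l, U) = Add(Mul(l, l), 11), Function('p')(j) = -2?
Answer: Rational(-1, 9150) ≈ -0.00010929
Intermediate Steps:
Function('X')(l, U) = Add(11, Pow(l, 2)) (Function('X')(l, U) = Add(Pow(l, 2), 11) = Add(11, Pow(l, 2)))
K = -9150 (K = Mul(Add(4, -126), Add(11, Pow(Mul(-4, Add(4, -2)), 2))) = Mul(-122, Add(11, Pow(Mul(-4, 2), 2))) = Mul(-122, Add(11, Pow(-8, 2))) = Mul(-122, Add(11, 64)) = Mul(-122, 75) = -9150)
Pow(K, -1) = Pow(-9150, -1) = Rational(-1, 9150)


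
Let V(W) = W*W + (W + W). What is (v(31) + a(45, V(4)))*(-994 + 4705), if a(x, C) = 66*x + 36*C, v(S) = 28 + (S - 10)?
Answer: 14409813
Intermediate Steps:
v(S) = 18 + S (v(S) = 28 + (-10 + S) = 18 + S)
V(W) = W² + 2*W
a(x, C) = 36*C + 66*x
(v(31) + a(45, V(4)))*(-994 + 4705) = ((18 + 31) + (36*(4*(2 + 4)) + 66*45))*(-994 + 4705) = (49 + (36*(4*6) + 2970))*3711 = (49 + (36*24 + 2970))*3711 = (49 + (864 + 2970))*3711 = (49 + 3834)*3711 = 3883*3711 = 14409813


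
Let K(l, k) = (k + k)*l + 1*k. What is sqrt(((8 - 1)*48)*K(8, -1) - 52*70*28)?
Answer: 124*I*sqrt(7) ≈ 328.07*I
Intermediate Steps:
K(l, k) = k + 2*k*l (K(l, k) = (2*k)*l + k = 2*k*l + k = k + 2*k*l)
sqrt(((8 - 1)*48)*K(8, -1) - 52*70*28) = sqrt(((8 - 1)*48)*(-(1 + 2*8)) - 52*70*28) = sqrt((7*48)*(-(1 + 16)) - 3640*28) = sqrt(336*(-1*17) - 101920) = sqrt(336*(-17) - 101920) = sqrt(-5712 - 101920) = sqrt(-107632) = 124*I*sqrt(7)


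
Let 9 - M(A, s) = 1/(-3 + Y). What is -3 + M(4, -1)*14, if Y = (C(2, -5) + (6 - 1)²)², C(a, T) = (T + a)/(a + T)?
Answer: 82765/673 ≈ 122.98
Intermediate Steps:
C(a, T) = 1 (C(a, T) = (T + a)/(T + a) = 1)
Y = 676 (Y = (1 + (6 - 1)²)² = (1 + 5²)² = (1 + 25)² = 26² = 676)
M(A, s) = 6056/673 (M(A, s) = 9 - 1/(-3 + 676) = 9 - 1/673 = 6056/673)
-3 + M(4, -1)*14 = -3 + (6056/673)*14 = -3 + 84784/673 = 82765/673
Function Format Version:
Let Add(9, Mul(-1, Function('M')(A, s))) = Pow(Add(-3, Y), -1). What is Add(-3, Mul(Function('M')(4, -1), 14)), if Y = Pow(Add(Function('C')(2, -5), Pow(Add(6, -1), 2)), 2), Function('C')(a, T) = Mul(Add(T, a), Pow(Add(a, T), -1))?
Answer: Rational(82765, 673) ≈ 122.98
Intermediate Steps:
Function('C')(a, T) = 1 (Function('C')(a, T) = Mul(Add(T, a), Pow(Add(T, a), -1)) = 1)
Y = 676 (Y = Pow(Add(1, Pow(Add(6, -1), 2)), 2) = Pow(Add(1, Pow(5, 2)), 2) = Pow(Add(1, 25), 2) = Pow(26, 2) = 676)
Function('M')(A, s) = Rational(6056, 673) (Function('M')(A, s) = Add(9, Mul(-1, Pow(Add(-3, 676), -1))) = Add(9, Mul(-1, Pow(673, -1))) = Add(9, Mul(-1, Rational(1, 673))) = Add(9, Rational(-1, 673)) = Rational(6056, 673))
Add(-3, Mul(Function('M')(4, -1), 14)) = Add(-3, Mul(Rational(6056, 673), 14)) = Add(-3, Rational(84784, 673)) = Rational(82765, 673)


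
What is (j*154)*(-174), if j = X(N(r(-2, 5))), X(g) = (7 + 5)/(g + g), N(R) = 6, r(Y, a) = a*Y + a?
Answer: -26796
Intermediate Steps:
r(Y, a) = a + Y*a (r(Y, a) = Y*a + a = a + Y*a)
X(g) = 6/g (X(g) = 12/((2*g)) = 12*(1/(2*g)) = 6/g)
j = 1 (j = 6/6 = 6*(⅙) = 1)
(j*154)*(-174) = (1*154)*(-174) = 154*(-174) = -26796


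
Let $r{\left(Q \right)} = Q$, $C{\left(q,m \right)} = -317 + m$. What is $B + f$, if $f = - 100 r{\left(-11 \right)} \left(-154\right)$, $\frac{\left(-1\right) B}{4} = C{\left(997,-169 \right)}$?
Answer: $-167456$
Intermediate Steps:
$B = 1944$ ($B = - 4 \left(-317 - 169\right) = \left(-4\right) \left(-486\right) = 1944$)
$f = -169400$ ($f = \left(-100\right) \left(-11\right) \left(-154\right) = 1100 \left(-154\right) = -169400$)
$B + f = 1944 - 169400 = -167456$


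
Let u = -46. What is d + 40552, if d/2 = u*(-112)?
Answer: 50856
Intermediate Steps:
d = 10304 (d = 2*(-46*(-112)) = 2*5152 = 10304)
d + 40552 = 10304 + 40552 = 50856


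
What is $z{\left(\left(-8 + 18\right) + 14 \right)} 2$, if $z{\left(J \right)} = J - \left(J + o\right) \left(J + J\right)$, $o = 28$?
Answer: $-4944$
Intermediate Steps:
$z{\left(J \right)} = J - 2 J \left(28 + J\right)$ ($z{\left(J \right)} = J - \left(J + 28\right) \left(J + J\right) = J - \left(28 + J\right) 2 J = J - 2 J \left(28 + J\right)$)
$z{\left(\left(-8 + 18\right) + 14 \right)} 2 = - \left(\left(-8 + 18\right) + 14\right) \left(55 + 2 \left(\left(-8 + 18\right) + 14\right)\right) 2 = - \left(10 + 14\right) \left(55 + 2 \left(10 + 14\right)\right) 2 = \left(-1\right) 24 \left(55 + 2 \cdot 24\right) 2 = \left(-1\right) 24 \left(55 + 48\right) 2 = \left(-1\right) 24 \cdot 103 \cdot 2 = \left(-2472\right) 2 = -4944$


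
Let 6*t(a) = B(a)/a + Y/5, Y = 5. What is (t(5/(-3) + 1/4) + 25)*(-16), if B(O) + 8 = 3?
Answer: -21016/51 ≈ -412.08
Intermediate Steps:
B(O) = -5 (B(O) = -8 + 3 = -5)
t(a) = 1/6 - 5/(6*a) (t(a) = (-5/a + 5/5)/6 = (-5/a + 5*(1/5))/6 = (-5/a + 1)/6 = (1 - 5/a)/6 = 1/6 - 5/(6*a))
(t(5/(-3) + 1/4) + 25)*(-16) = ((-5 + (5/(-3) + 1/4))/(6*(5/(-3) + 1/4)) + 25)*(-16) = ((-5 + (5*(-1/3) + 1*(1/4)))/(6*(5*(-1/3) + 1*(1/4))) + 25)*(-16) = ((-5 + (-5/3 + 1/4))/(6*(-5/3 + 1/4)) + 25)*(-16) = ((-5 - 17/12)/(6*(-17/12)) + 25)*(-16) = ((1/6)*(-12/17)*(-77/12) + 25)*(-16) = (77/102 + 25)*(-16) = (2627/102)*(-16) = -21016/51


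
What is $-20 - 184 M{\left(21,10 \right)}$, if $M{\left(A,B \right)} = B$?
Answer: $-1860$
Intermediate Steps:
$-20 - 184 M{\left(21,10 \right)} = -20 - 1840 = -1860$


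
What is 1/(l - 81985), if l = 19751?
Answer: -1/62234 ≈ -1.6068e-5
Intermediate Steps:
1/(l - 81985) = 1/(19751 - 81985) = 1/(-62234) = -1/62234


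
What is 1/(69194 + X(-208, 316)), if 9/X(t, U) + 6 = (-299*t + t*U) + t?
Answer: 1250/86492497 ≈ 1.4452e-5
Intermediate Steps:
X(t, U) = 9/(-6 - 298*t + U*t) (X(t, U) = 9/(-6 + ((-299*t + t*U) + t)) = 9/(-6 + ((-299*t + U*t) + t)) = 9/(-6 + (-298*t + U*t)) = 9/(-6 - 298*t + U*t))
1/(69194 + X(-208, 316)) = 1/(69194 + 9/(-6 - 298*(-208) + 316*(-208))) = 1/(69194 + 9/(-6 + 61984 - 65728)) = 1/(69194 + 9/(-3750)) = 1/(69194 + 9*(-1/3750)) = 1/(69194 - 3/1250) = 1/(86492497/1250) = 1250/86492497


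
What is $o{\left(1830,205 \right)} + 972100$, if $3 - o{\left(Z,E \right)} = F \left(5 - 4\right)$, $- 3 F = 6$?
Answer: $972105$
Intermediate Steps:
$F = -2$ ($F = \left(- \frac{1}{3}\right) 6 = -2$)
$o{\left(Z,E \right)} = 5$ ($o{\left(Z,E \right)} = 3 - - 2 \left(5 - 4\right) = 3 - \left(-2\right) 1 = 3 - -2 = 3 + 2 = 5$)
$o{\left(1830,205 \right)} + 972100 = 5 + 972100 = 972105$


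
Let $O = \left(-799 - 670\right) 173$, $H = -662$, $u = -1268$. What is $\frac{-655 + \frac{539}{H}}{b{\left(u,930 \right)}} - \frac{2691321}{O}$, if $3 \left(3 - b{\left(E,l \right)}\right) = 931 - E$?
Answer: $\frac{12486204521}{1086851740} \approx 11.488$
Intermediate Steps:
$b{\left(E,l \right)} = - \frac{922}{3} + \frac{E}{3}$ ($b{\left(E,l \right)} = 3 - \frac{931 - E}{3} = 3 + \left(- \frac{931}{3} + \frac{E}{3}\right) = - \frac{922}{3} + \frac{E}{3}$)
$O = -254137$ ($O = \left(-1469\right) 173 = -254137$)
$\frac{-655 + \frac{539}{H}}{b{\left(u,930 \right)}} - \frac{2691321}{O} = \frac{-655 + \frac{539}{-662}}{- \frac{922}{3} + \frac{1}{3} \left(-1268\right)} - \frac{2691321}{-254137} = \frac{-655 + 539 \left(- \frac{1}{662}\right)}{- \frac{922}{3} - \frac{1268}{3}} - - \frac{23817}{2249} = \frac{-655 - \frac{539}{662}}{-730} + \frac{23817}{2249} = \left(- \frac{434149}{662}\right) \left(- \frac{1}{730}\right) + \frac{23817}{2249} = \frac{434149}{483260} + \frac{23817}{2249} = \frac{12486204521}{1086851740}$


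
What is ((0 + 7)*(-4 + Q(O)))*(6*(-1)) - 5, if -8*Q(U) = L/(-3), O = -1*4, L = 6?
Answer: 305/2 ≈ 152.50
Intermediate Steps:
O = -4
Q(U) = 1/4 (Q(U) = -3/(4*(-3)) = -3*(-1)/(4*3) = -1/8*(-2) = 1/4)
((0 + 7)*(-4 + Q(O)))*(6*(-1)) - 5 = ((0 + 7)*(-4 + 1/4))*(6*(-1)) - 5 = (7*(-15/4))*(-6) - 5 = -105/4*(-6) - 5 = 315/2 - 5 = 305/2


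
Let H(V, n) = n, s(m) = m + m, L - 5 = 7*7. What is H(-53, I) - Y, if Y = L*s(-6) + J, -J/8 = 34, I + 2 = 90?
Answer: 1008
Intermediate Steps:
I = 88 (I = -2 + 90 = 88)
J = -272 (J = -8*34 = -272)
L = 54 (L = 5 + 7*7 = 5 + 49 = 54)
s(m) = 2*m
Y = -920 (Y = 54*(2*(-6)) - 272 = 54*(-12) - 272 = -648 - 272 = -920)
H(-53, I) - Y = 88 - 1*(-920) = 88 + 920 = 1008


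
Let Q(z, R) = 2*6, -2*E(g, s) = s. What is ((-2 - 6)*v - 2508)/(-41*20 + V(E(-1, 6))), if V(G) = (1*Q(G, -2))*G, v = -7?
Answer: 613/214 ≈ 2.8645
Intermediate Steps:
E(g, s) = -s/2
Q(z, R) = 12
V(G) = 12*G (V(G) = (1*12)*G = 12*G)
((-2 - 6)*v - 2508)/(-41*20 + V(E(-1, 6))) = ((-2 - 6)*(-7) - 2508)/(-41*20 + 12*(-½*6)) = (-8*(-7) - 2508)/(-820 + 12*(-3)) = (56 - 2508)/(-820 - 36) = -2452/(-856) = -2452*(-1/856) = 613/214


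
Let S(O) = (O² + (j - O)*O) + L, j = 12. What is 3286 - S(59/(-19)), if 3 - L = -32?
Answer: 62477/19 ≈ 3288.3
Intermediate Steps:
L = 35 (L = 3 - 1*(-32) = 3 + 32 = 35)
S(O) = 35 + O² + O*(12 - O) (S(O) = (O² + (12 - O)*O) + 35 = (O² + O*(12 - O)) + 35 = 35 + O² + O*(12 - O))
3286 - S(59/(-19)) = 3286 - (35 + 12*(59/(-19))) = 3286 - (35 + 12*(59*(-1/19))) = 3286 - (35 + 12*(-59/19)) = 3286 - (35 - 708/19) = 3286 - 1*(-43/19) = 3286 + 43/19 = 62477/19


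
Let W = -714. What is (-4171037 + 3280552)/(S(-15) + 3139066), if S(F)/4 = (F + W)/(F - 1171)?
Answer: -528057605/1861467596 ≈ -0.28368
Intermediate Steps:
S(F) = 4*(-714 + F)/(-1171 + F) (S(F) = 4*((F - 714)/(F - 1171)) = 4*((-714 + F)/(-1171 + F)) = 4*(-714 + F)/(-1171 + F))
(-4171037 + 3280552)/(S(-15) + 3139066) = (-4171037 + 3280552)/(4*(-714 - 15)/(-1171 - 15) + 3139066) = -890485/(4*(-729)/(-1186) + 3139066) = -890485/(4*(-1/1186)*(-729) + 3139066) = -890485/(1458/593 + 3139066) = -890485/1861467596/593 = -890485*593/1861467596 = -528057605/1861467596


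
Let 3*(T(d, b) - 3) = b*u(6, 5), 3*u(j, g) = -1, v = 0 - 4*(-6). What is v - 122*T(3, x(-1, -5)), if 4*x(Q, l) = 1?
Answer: -6095/18 ≈ -338.61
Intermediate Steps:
v = 24 (v = 0 + 24 = 24)
x(Q, l) = ¼ (x(Q, l) = (¼)*1 = ¼)
u(j, g) = -⅓ (u(j, g) = (⅓)*(-1) = -⅓)
T(d, b) = 3 - b/9 (T(d, b) = 3 + (b*(-⅓))/3 = 3 + (-b/3)/3 = 3 - b/9)
v - 122*T(3, x(-1, -5)) = 24 - 122*(3 - ⅑*¼) = 24 - 122*(3 - 1/36) = 24 - 122*107/36 = 24 - 6527/18 = -6095/18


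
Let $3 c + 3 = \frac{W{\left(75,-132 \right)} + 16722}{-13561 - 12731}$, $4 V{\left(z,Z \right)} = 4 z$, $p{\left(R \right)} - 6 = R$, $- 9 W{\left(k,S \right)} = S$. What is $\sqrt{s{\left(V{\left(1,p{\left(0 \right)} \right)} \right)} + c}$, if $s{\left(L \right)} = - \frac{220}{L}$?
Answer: $\frac{i \sqrt{344063671854}}{39438} \approx 14.873 i$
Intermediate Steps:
$W{\left(k,S \right)} = - \frac{S}{9}$
$p{\left(R \right)} = 6 + R$
$V{\left(z,Z \right)} = z$ ($V{\left(z,Z \right)} = \frac{4 z}{4} = z$)
$c = - \frac{143419}{118314}$ ($c = -1 + \frac{\left(\left(- \frac{1}{9}\right) \left(-132\right) + 16722\right) \frac{1}{-13561 - 12731}}{3} = -1 + \frac{\left(\frac{44}{3} + 16722\right) \frac{1}{-26292}}{3} = -1 + \frac{\frac{50210}{3} \left(- \frac{1}{26292}\right)}{3} = -1 + \frac{1}{3} \left(- \frac{25105}{39438}\right) = -1 - \frac{25105}{118314} = - \frac{143419}{118314} \approx -1.2122$)
$\sqrt{s{\left(V{\left(1,p{\left(0 \right)} \right)} \right)} + c} = \sqrt{- \frac{220}{1} - \frac{143419}{118314}} = \sqrt{\left(-220\right) 1 - \frac{143419}{118314}} = \sqrt{-220 - \frac{143419}{118314}} = \sqrt{- \frac{26172499}{118314}} = \frac{i \sqrt{344063671854}}{39438}$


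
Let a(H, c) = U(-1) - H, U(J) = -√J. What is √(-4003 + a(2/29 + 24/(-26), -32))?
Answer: √(-568820993 - 142129*I)/377 ≈ 0.0079036 - 63.263*I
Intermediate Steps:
a(H, c) = -I - H (a(H, c) = -√(-1) - H = -I - H)
√(-4003 + a(2/29 + 24/(-26), -32)) = √(-4003 + (-I - (2/29 + 24/(-26)))) = √(-4003 + (-I - (2*(1/29) + 24*(-1/26)))) = √(-4003 + (-I - (2/29 - 12/13))) = √(-4003 + (-I - 1*(-322/377))) = √(-4003 + (-I + 322/377)) = √(-4003 + (322/377 - I)) = √(-1508809/377 - I)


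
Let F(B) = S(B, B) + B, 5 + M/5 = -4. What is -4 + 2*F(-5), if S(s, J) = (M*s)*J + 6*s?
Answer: -2324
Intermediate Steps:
M = -45 (M = -25 + 5*(-4) = -25 - 20 = -45)
S(s, J) = 6*s - 45*J*s (S(s, J) = (-45*s)*J + 6*s = -45*J*s + 6*s = 6*s - 45*J*s)
F(B) = B + 3*B*(2 - 15*B) (F(B) = 3*B*(2 - 15*B) + B = B + 3*B*(2 - 15*B))
-4 + 2*F(-5) = -4 + 2*(-5*(7 - 45*(-5))) = -4 + 2*(-5*(7 + 225)) = -4 + 2*(-5*232) = -4 + 2*(-1160) = -4 - 2320 = -2324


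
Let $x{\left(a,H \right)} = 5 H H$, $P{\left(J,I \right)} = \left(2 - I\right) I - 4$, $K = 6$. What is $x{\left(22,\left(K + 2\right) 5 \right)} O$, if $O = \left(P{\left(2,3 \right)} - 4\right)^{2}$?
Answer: $968000$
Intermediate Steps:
$P{\left(J,I \right)} = -4 + I \left(2 - I\right)$ ($P{\left(J,I \right)} = I \left(2 - I\right) - 4 = -4 + I \left(2 - I\right)$)
$x{\left(a,H \right)} = 5 H^{2}$
$O = 121$ ($O = \left(\left(-4 - 3^{2} + 2 \cdot 3\right) - 4\right)^{2} = \left(\left(-4 - 9 + 6\right) - 4\right)^{2} = \left(-7 - 4\right)^{2} = \left(-11\right)^{2} = 121$)
$x{\left(22,\left(K + 2\right) 5 \right)} O = 5 \left(\left(6 + 2\right) 5\right)^{2} \cdot 121 = 5 \left(8 \cdot 5\right)^{2} \cdot 121 = 5 \cdot 40^{2} \cdot 121 = 5 \cdot 1600 \cdot 121 = 8000 \cdot 121 = 968000$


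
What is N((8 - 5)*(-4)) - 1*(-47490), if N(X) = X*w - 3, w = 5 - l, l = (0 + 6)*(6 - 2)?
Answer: 47715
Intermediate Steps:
l = 24 (l = 6*4 = 24)
w = -19 (w = 5 - 1*24 = 5 - 24 = -19)
N(X) = -3 - 19*X (N(X) = X*(-19) - 3 = -19*X - 3 = -3 - 19*X)
N((8 - 5)*(-4)) - 1*(-47490) = (-3 - 19*(8 - 5)*(-4)) - 1*(-47490) = (-3 - 57*(-4)) + 47490 = (-3 - 19*(-12)) + 47490 = (-3 + 228) + 47490 = 225 + 47490 = 47715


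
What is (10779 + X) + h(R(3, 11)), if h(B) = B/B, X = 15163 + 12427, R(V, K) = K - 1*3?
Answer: 38370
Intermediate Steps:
R(V, K) = -3 + K (R(V, K) = K - 3 = -3 + K)
X = 27590
h(B) = 1
(10779 + X) + h(R(3, 11)) = (10779 + 27590) + 1 = 38369 + 1 = 38370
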